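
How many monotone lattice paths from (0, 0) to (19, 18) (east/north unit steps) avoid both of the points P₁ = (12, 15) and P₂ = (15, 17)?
Number of paths = 13627148100

Inclusion–exclusion. Total paths: C(37, 19) = 17672631900. Through P₁: C(27, 12)·C(10, 7) = 2086063200. Through P₂: C(32, 15)·C(5, 4) = 2828613600. Since P₁ is strictly southwest of P₂, a monotone path through both must visit P₁ then P₂; paths through both = C(27, 12)·C(5, 3)·C(5, 4) = 869193000. Avoid both = 17672631900 − 2086063200 − 2828613600 + 869193000 = 13627148100.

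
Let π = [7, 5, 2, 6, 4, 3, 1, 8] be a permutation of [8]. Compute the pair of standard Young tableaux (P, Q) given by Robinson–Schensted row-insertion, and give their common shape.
P = [1, 3, 8] / [2, 6] / [4] / [5] / [7];  Q = [1, 4, 8] / [2, 5] / [3] / [6] / [7];  common shape = (3, 2, 1, 1, 1)

Row-insert the values π_1, π_2, … into P one at a time, bumping the leftmost entry strictly greater than the inserted value down to the next row. The recording tableau Q records, in position (i, j), the step at which that cell was added to P.
  Insert 7 (step 1): P = [7];  Q = [1]
  Insert 5 (step 2): P = [5] / [7];  Q = [1] / [2]
  Insert 2 (step 3): P = [2] / [5] / [7];  Q = [1] / [2] / [3]
  Insert 6 (step 4): P = [2, 6] / [5] / [7];  Q = [1, 4] / [2] / [3]
  Insert 4 (step 5): P = [2, 4] / [5, 6] / [7];  Q = [1, 4] / [2, 5] / [3]
  Insert 3 (step 6): P = [2, 3] / [4, 6] / [5] / [7];  Q = [1, 4] / [2, 5] / [3] / [6]
  Insert 1 (step 7): P = [1, 3] / [2, 6] / [4] / [5] / [7];  Q = [1, 4] / [2, 5] / [3] / [6] / [7]
  Insert 8 (step 8): P = [1, 3, 8] / [2, 6] / [4] / [5] / [7];  Q = [1, 4, 8] / [2, 5] / [3] / [6] / [7]
Final shape: (3, 2, 1, 1, 1).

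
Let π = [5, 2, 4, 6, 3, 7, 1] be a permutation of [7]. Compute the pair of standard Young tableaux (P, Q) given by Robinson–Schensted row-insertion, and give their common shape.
P = [1, 3, 6, 7] / [2] / [4] / [5];  Q = [1, 3, 4, 6] / [2] / [5] / [7];  common shape = (4, 1, 1, 1)

Row-insert the values π_1, π_2, … into P one at a time, bumping the leftmost entry strictly greater than the inserted value down to the next row. The recording tableau Q records, in position (i, j), the step at which that cell was added to P.
  Insert 5 (step 1): P = [5];  Q = [1]
  Insert 2 (step 2): P = [2] / [5];  Q = [1] / [2]
  Insert 4 (step 3): P = [2, 4] / [5];  Q = [1, 3] / [2]
  Insert 6 (step 4): P = [2, 4, 6] / [5];  Q = [1, 3, 4] / [2]
  Insert 3 (step 5): P = [2, 3, 6] / [4] / [5];  Q = [1, 3, 4] / [2] / [5]
  Insert 7 (step 6): P = [2, 3, 6, 7] / [4] / [5];  Q = [1, 3, 4, 6] / [2] / [5]
  Insert 1 (step 7): P = [1, 3, 6, 7] / [2] / [4] / [5];  Q = [1, 3, 4, 6] / [2] / [5] / [7]
Final shape: (4, 1, 1, 1).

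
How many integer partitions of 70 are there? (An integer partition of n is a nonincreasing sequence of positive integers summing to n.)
p(70) = 4087968

Compute p(n) via the recurrence p(n, m) = p(n, m−1) + p(n−m, m), where p(n, m) counts partitions of n with all parts ≤ m and p(n) = p(n, n). The base cases are p(0, m) = 1 and p(n, 0) = 0 for n > 0. Filling the table yields p(70) = 4087968. (Euler's pentagonal recurrence is an alternative.)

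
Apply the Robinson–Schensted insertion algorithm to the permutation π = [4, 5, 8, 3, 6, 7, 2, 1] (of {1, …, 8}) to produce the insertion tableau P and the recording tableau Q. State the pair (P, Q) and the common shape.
P = [1, 5, 6, 7] / [2, 8] / [3] / [4];  Q = [1, 2, 3, 6] / [4, 5] / [7] / [8];  common shape = (4, 2, 1, 1)

Row-insert the values π_1, π_2, … into P one at a time, bumping the leftmost entry strictly greater than the inserted value down to the next row. The recording tableau Q records, in position (i, j), the step at which that cell was added to P.
  Insert 4 (step 1): P = [4];  Q = [1]
  Insert 5 (step 2): P = [4, 5];  Q = [1, 2]
  Insert 8 (step 3): P = [4, 5, 8];  Q = [1, 2, 3]
  Insert 3 (step 4): P = [3, 5, 8] / [4];  Q = [1, 2, 3] / [4]
  Insert 6 (step 5): P = [3, 5, 6] / [4, 8];  Q = [1, 2, 3] / [4, 5]
  Insert 7 (step 6): P = [3, 5, 6, 7] / [4, 8];  Q = [1, 2, 3, 6] / [4, 5]
  Insert 2 (step 7): P = [2, 5, 6, 7] / [3, 8] / [4];  Q = [1, 2, 3, 6] / [4, 5] / [7]
  Insert 1 (step 8): P = [1, 5, 6, 7] / [2, 8] / [3] / [4];  Q = [1, 2, 3, 6] / [4, 5] / [7] / [8]
Final shape: (4, 2, 1, 1).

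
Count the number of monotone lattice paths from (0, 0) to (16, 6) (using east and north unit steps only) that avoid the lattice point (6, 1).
Number of paths = 53592

Total paths from (0, 0) to (16, 6): C(22, 16) = 74613. Paths through (6, 1): (paths (0, 0) → (6, 1)) × (paths (6, 1) → (16, 6)) = C(7, 6) · C(15, 10) = 7 · 3003 = 21021. Avoidance count = 74613 − 21021 = 53592.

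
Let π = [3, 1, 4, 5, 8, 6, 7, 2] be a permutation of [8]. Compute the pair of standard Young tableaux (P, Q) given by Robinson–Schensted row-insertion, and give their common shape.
P = [1, 2, 5, 6, 7] / [3, 4] / [8];  Q = [1, 3, 4, 5, 7] / [2, 6] / [8];  common shape = (5, 2, 1)

Row-insert the values π_1, π_2, … into P one at a time, bumping the leftmost entry strictly greater than the inserted value down to the next row. The recording tableau Q records, in position (i, j), the step at which that cell was added to P.
  Insert 3 (step 1): P = [3];  Q = [1]
  Insert 1 (step 2): P = [1] / [3];  Q = [1] / [2]
  Insert 4 (step 3): P = [1, 4] / [3];  Q = [1, 3] / [2]
  Insert 5 (step 4): P = [1, 4, 5] / [3];  Q = [1, 3, 4] / [2]
  Insert 8 (step 5): P = [1, 4, 5, 8] / [3];  Q = [1, 3, 4, 5] / [2]
  Insert 6 (step 6): P = [1, 4, 5, 6] / [3, 8];  Q = [1, 3, 4, 5] / [2, 6]
  Insert 7 (step 7): P = [1, 4, 5, 6, 7] / [3, 8];  Q = [1, 3, 4, 5, 7] / [2, 6]
  Insert 2 (step 8): P = [1, 2, 5, 6, 7] / [3, 4] / [8];  Q = [1, 3, 4, 5, 7] / [2, 6] / [8]
Final shape: (5, 2, 1).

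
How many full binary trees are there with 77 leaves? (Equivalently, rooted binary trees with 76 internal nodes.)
C_76 = 4790408930363303911328386208394864461024520

These full binary trees are counted by the Catalan number C_n = (1/(n + 1)) · C(2n, n). For n = 76: C_76 = (1/77) · C(152, 76) = 368861487637974401172285738046404563498888040/77 = 4790408930363303911328386208394864461024520.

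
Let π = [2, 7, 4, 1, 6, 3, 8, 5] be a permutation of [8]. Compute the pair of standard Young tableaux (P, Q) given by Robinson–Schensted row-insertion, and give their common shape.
P = [1, 3, 5, 8] / [2, 4, 6] / [7];  Q = [1, 2, 5, 7] / [3, 6, 8] / [4];  common shape = (4, 3, 1)

Row-insert the values π_1, π_2, … into P one at a time, bumping the leftmost entry strictly greater than the inserted value down to the next row. The recording tableau Q records, in position (i, j), the step at which that cell was added to P.
  Insert 2 (step 1): P = [2];  Q = [1]
  Insert 7 (step 2): P = [2, 7];  Q = [1, 2]
  Insert 4 (step 3): P = [2, 4] / [7];  Q = [1, 2] / [3]
  Insert 1 (step 4): P = [1, 4] / [2] / [7];  Q = [1, 2] / [3] / [4]
  Insert 6 (step 5): P = [1, 4, 6] / [2] / [7];  Q = [1, 2, 5] / [3] / [4]
  Insert 3 (step 6): P = [1, 3, 6] / [2, 4] / [7];  Q = [1, 2, 5] / [3, 6] / [4]
  Insert 8 (step 7): P = [1, 3, 6, 8] / [2, 4] / [7];  Q = [1, 2, 5, 7] / [3, 6] / [4]
  Insert 5 (step 8): P = [1, 3, 5, 8] / [2, 4, 6] / [7];  Q = [1, 2, 5, 7] / [3, 6, 8] / [4]
Final shape: (4, 3, 1).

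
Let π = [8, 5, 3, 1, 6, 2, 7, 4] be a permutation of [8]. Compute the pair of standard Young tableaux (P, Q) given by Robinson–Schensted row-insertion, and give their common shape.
P = [1, 2, 4] / [3, 6, 7] / [5] / [8];  Q = [1, 5, 7] / [2, 6, 8] / [3] / [4];  common shape = (3, 3, 1, 1)

Row-insert the values π_1, π_2, … into P one at a time, bumping the leftmost entry strictly greater than the inserted value down to the next row. The recording tableau Q records, in position (i, j), the step at which that cell was added to P.
  Insert 8 (step 1): P = [8];  Q = [1]
  Insert 5 (step 2): P = [5] / [8];  Q = [1] / [2]
  Insert 3 (step 3): P = [3] / [5] / [8];  Q = [1] / [2] / [3]
  Insert 1 (step 4): P = [1] / [3] / [5] / [8];  Q = [1] / [2] / [3] / [4]
  Insert 6 (step 5): P = [1, 6] / [3] / [5] / [8];  Q = [1, 5] / [2] / [3] / [4]
  Insert 2 (step 6): P = [1, 2] / [3, 6] / [5] / [8];  Q = [1, 5] / [2, 6] / [3] / [4]
  Insert 7 (step 7): P = [1, 2, 7] / [3, 6] / [5] / [8];  Q = [1, 5, 7] / [2, 6] / [3] / [4]
  Insert 4 (step 8): P = [1, 2, 4] / [3, 6, 7] / [5] / [8];  Q = [1, 5, 7] / [2, 6, 8] / [3] / [4]
Final shape: (3, 3, 1, 1).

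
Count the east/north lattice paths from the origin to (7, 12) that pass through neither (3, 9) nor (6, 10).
Number of paths = 21304

Inclusion–exclusion. Total paths: C(19, 7) = 50388. Through P₁: C(12, 3)·C(7, 4) = 7700. Through P₂: C(16, 6)·C(3, 1) = 24024. Since P₁ is strictly southwest of P₂, a monotone path through both must visit P₁ then P₂; paths through both = C(12, 3)·C(4, 3)·C(3, 1) = 2640. Avoid both = 50388 − 7700 − 24024 + 2640 = 21304.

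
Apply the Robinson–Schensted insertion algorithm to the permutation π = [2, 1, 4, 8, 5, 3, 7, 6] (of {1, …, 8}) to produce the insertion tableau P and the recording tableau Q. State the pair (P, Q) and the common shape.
P = [1, 3, 5, 6] / [2, 4, 7] / [8];  Q = [1, 3, 4, 7] / [2, 5, 8] / [6];  common shape = (4, 3, 1)

Row-insert the values π_1, π_2, … into P one at a time, bumping the leftmost entry strictly greater than the inserted value down to the next row. The recording tableau Q records, in position (i, j), the step at which that cell was added to P.
  Insert 2 (step 1): P = [2];  Q = [1]
  Insert 1 (step 2): P = [1] / [2];  Q = [1] / [2]
  Insert 4 (step 3): P = [1, 4] / [2];  Q = [1, 3] / [2]
  Insert 8 (step 4): P = [1, 4, 8] / [2];  Q = [1, 3, 4] / [2]
  Insert 5 (step 5): P = [1, 4, 5] / [2, 8];  Q = [1, 3, 4] / [2, 5]
  Insert 3 (step 6): P = [1, 3, 5] / [2, 4] / [8];  Q = [1, 3, 4] / [2, 5] / [6]
  Insert 7 (step 7): P = [1, 3, 5, 7] / [2, 4] / [8];  Q = [1, 3, 4, 7] / [2, 5] / [6]
  Insert 6 (step 8): P = [1, 3, 5, 6] / [2, 4, 7] / [8];  Q = [1, 3, 4, 7] / [2, 5, 8] / [6]
Final shape: (4, 3, 1).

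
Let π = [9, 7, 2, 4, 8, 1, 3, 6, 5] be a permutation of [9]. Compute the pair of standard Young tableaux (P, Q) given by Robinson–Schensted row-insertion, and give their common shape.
P = [1, 3, 5] / [2, 4, 6] / [7, 8] / [9];  Q = [1, 4, 5] / [2, 7, 8] / [3, 9] / [6];  common shape = (3, 3, 2, 1)

Row-insert the values π_1, π_2, … into P one at a time, bumping the leftmost entry strictly greater than the inserted value down to the next row. The recording tableau Q records, in position (i, j), the step at which that cell was added to P.
  Insert 9 (step 1): P = [9];  Q = [1]
  Insert 7 (step 2): P = [7] / [9];  Q = [1] / [2]
  Insert 2 (step 3): P = [2] / [7] / [9];  Q = [1] / [2] / [3]
  Insert 4 (step 4): P = [2, 4] / [7] / [9];  Q = [1, 4] / [2] / [3]
  Insert 8 (step 5): P = [2, 4, 8] / [7] / [9];  Q = [1, 4, 5] / [2] / [3]
  Insert 1 (step 6): P = [1, 4, 8] / [2] / [7] / [9];  Q = [1, 4, 5] / [2] / [3] / [6]
  Insert 3 (step 7): P = [1, 3, 8] / [2, 4] / [7] / [9];  Q = [1, 4, 5] / [2, 7] / [3] / [6]
  Insert 6 (step 8): P = [1, 3, 6] / [2, 4, 8] / [7] / [9];  Q = [1, 4, 5] / [2, 7, 8] / [3] / [6]
  Insert 5 (step 9): P = [1, 3, 5] / [2, 4, 6] / [7, 8] / [9];  Q = [1, 4, 5] / [2, 7, 8] / [3, 9] / [6]
Final shape: (3, 3, 2, 1).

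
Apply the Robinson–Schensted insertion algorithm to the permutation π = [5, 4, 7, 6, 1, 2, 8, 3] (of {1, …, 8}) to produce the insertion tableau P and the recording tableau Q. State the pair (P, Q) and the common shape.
P = [1, 2, 3] / [4, 6, 8] / [5, 7];  Q = [1, 3, 7] / [2, 4, 8] / [5, 6];  common shape = (3, 3, 2)

Row-insert the values π_1, π_2, … into P one at a time, bumping the leftmost entry strictly greater than the inserted value down to the next row. The recording tableau Q records, in position (i, j), the step at which that cell was added to P.
  Insert 5 (step 1): P = [5];  Q = [1]
  Insert 4 (step 2): P = [4] / [5];  Q = [1] / [2]
  Insert 7 (step 3): P = [4, 7] / [5];  Q = [1, 3] / [2]
  Insert 6 (step 4): P = [4, 6] / [5, 7];  Q = [1, 3] / [2, 4]
  Insert 1 (step 5): P = [1, 6] / [4, 7] / [5];  Q = [1, 3] / [2, 4] / [5]
  Insert 2 (step 6): P = [1, 2] / [4, 6] / [5, 7];  Q = [1, 3] / [2, 4] / [5, 6]
  Insert 8 (step 7): P = [1, 2, 8] / [4, 6] / [5, 7];  Q = [1, 3, 7] / [2, 4] / [5, 6]
  Insert 3 (step 8): P = [1, 2, 3] / [4, 6, 8] / [5, 7];  Q = [1, 3, 7] / [2, 4, 8] / [5, 6]
Final shape: (3, 3, 2).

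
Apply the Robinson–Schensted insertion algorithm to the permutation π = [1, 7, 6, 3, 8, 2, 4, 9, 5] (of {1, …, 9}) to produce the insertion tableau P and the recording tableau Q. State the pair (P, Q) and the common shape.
P = [1, 2, 4, 5] / [3, 8, 9] / [6] / [7];  Q = [1, 2, 5, 8] / [3, 7, 9] / [4] / [6];  common shape = (4, 3, 1, 1)

Row-insert the values π_1, π_2, … into P one at a time, bumping the leftmost entry strictly greater than the inserted value down to the next row. The recording tableau Q records, in position (i, j), the step at which that cell was added to P.
  Insert 1 (step 1): P = [1];  Q = [1]
  Insert 7 (step 2): P = [1, 7];  Q = [1, 2]
  Insert 6 (step 3): P = [1, 6] / [7];  Q = [1, 2] / [3]
  Insert 3 (step 4): P = [1, 3] / [6] / [7];  Q = [1, 2] / [3] / [4]
  Insert 8 (step 5): P = [1, 3, 8] / [6] / [7];  Q = [1, 2, 5] / [3] / [4]
  Insert 2 (step 6): P = [1, 2, 8] / [3] / [6] / [7];  Q = [1, 2, 5] / [3] / [4] / [6]
  Insert 4 (step 7): P = [1, 2, 4] / [3, 8] / [6] / [7];  Q = [1, 2, 5] / [3, 7] / [4] / [6]
  Insert 9 (step 8): P = [1, 2, 4, 9] / [3, 8] / [6] / [7];  Q = [1, 2, 5, 8] / [3, 7] / [4] / [6]
  Insert 5 (step 9): P = [1, 2, 4, 5] / [3, 8, 9] / [6] / [7];  Q = [1, 2, 5, 8] / [3, 7, 9] / [4] / [6]
Final shape: (4, 3, 1, 1).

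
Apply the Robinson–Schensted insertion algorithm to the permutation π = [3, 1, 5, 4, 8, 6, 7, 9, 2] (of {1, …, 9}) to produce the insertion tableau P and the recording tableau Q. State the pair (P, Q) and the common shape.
P = [1, 2, 6, 7, 9] / [3, 4, 8] / [5];  Q = [1, 3, 5, 7, 8] / [2, 4, 6] / [9];  common shape = (5, 3, 1)

Row-insert the values π_1, π_2, … into P one at a time, bumping the leftmost entry strictly greater than the inserted value down to the next row. The recording tableau Q records, in position (i, j), the step at which that cell was added to P.
  Insert 3 (step 1): P = [3];  Q = [1]
  Insert 1 (step 2): P = [1] / [3];  Q = [1] / [2]
  Insert 5 (step 3): P = [1, 5] / [3];  Q = [1, 3] / [2]
  Insert 4 (step 4): P = [1, 4] / [3, 5];  Q = [1, 3] / [2, 4]
  Insert 8 (step 5): P = [1, 4, 8] / [3, 5];  Q = [1, 3, 5] / [2, 4]
  Insert 6 (step 6): P = [1, 4, 6] / [3, 5, 8];  Q = [1, 3, 5] / [2, 4, 6]
  Insert 7 (step 7): P = [1, 4, 6, 7] / [3, 5, 8];  Q = [1, 3, 5, 7] / [2, 4, 6]
  Insert 9 (step 8): P = [1, 4, 6, 7, 9] / [3, 5, 8];  Q = [1, 3, 5, 7, 8] / [2, 4, 6]
  Insert 2 (step 9): P = [1, 2, 6, 7, 9] / [3, 4, 8] / [5];  Q = [1, 3, 5, 7, 8] / [2, 4, 6] / [9]
Final shape: (5, 3, 1).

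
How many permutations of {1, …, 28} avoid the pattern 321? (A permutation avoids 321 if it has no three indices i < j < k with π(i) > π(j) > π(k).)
C_28 = 263747951750360

These 321-avoiding permutations are counted by the Catalan number C_n = (1/(n + 1)) · C(2n, n). For n = 28: C_28 = (1/29) · C(56, 28) = 7648690600760440/29 = 263747951750360.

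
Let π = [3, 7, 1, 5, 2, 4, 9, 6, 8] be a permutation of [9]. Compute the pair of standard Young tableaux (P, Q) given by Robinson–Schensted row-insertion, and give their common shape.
P = [1, 2, 4, 6, 8] / [3, 5, 9] / [7];  Q = [1, 2, 6, 7, 9] / [3, 4, 8] / [5];  common shape = (5, 3, 1)

Row-insert the values π_1, π_2, … into P one at a time, bumping the leftmost entry strictly greater than the inserted value down to the next row. The recording tableau Q records, in position (i, j), the step at which that cell was added to P.
  Insert 3 (step 1): P = [3];  Q = [1]
  Insert 7 (step 2): P = [3, 7];  Q = [1, 2]
  Insert 1 (step 3): P = [1, 7] / [3];  Q = [1, 2] / [3]
  Insert 5 (step 4): P = [1, 5] / [3, 7];  Q = [1, 2] / [3, 4]
  Insert 2 (step 5): P = [1, 2] / [3, 5] / [7];  Q = [1, 2] / [3, 4] / [5]
  Insert 4 (step 6): P = [1, 2, 4] / [3, 5] / [7];  Q = [1, 2, 6] / [3, 4] / [5]
  Insert 9 (step 7): P = [1, 2, 4, 9] / [3, 5] / [7];  Q = [1, 2, 6, 7] / [3, 4] / [5]
  Insert 6 (step 8): P = [1, 2, 4, 6] / [3, 5, 9] / [7];  Q = [1, 2, 6, 7] / [3, 4, 8] / [5]
  Insert 8 (step 9): P = [1, 2, 4, 6, 8] / [3, 5, 9] / [7];  Q = [1, 2, 6, 7, 9] / [3, 4, 8] / [5]
Final shape: (5, 3, 1).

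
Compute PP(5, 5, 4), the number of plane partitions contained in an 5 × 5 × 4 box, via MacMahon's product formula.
PP(5, 5, 4) = 16818516

Evaluate the triple product over i = 1..5, j = 1..5, k = 1..4. The factors are (2/1) · (3/2) · (4/3) · (5/4) · (3/2) · (4/3) · (5/4) · (6/5) · … (100 factors total). The numerators and denominators telescope so the product is an integer; carrying out the multiplication exactly gives PP(5, 5, 4) = 16818516.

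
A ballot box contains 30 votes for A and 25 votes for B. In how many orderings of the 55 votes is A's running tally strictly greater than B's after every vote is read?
Strict-lead orderings = 280531912316292

Total orderings of the 55 votes with 30 for A: C(55, 30) = 3085851035479212. By the Bertrand ballot formula (Cycle Lemma / reflection principle), the number of orderings in which A is strictly ahead of B throughout is (p − q)/(p + q) · C(p + q, p) = (30 − 25)/(30 + 25) · 3085851035479212 = 280531912316292.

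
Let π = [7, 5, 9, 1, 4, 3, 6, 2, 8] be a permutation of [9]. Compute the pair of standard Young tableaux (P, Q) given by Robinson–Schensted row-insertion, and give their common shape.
P = [1, 2, 6, 8] / [3, 9] / [4] / [5] / [7];  Q = [1, 3, 7, 9] / [2, 5] / [4] / [6] / [8];  common shape = (4, 2, 1, 1, 1)

Row-insert the values π_1, π_2, … into P one at a time, bumping the leftmost entry strictly greater than the inserted value down to the next row. The recording tableau Q records, in position (i, j), the step at which that cell was added to P.
  Insert 7 (step 1): P = [7];  Q = [1]
  Insert 5 (step 2): P = [5] / [7];  Q = [1] / [2]
  Insert 9 (step 3): P = [5, 9] / [7];  Q = [1, 3] / [2]
  Insert 1 (step 4): P = [1, 9] / [5] / [7];  Q = [1, 3] / [2] / [4]
  Insert 4 (step 5): P = [1, 4] / [5, 9] / [7];  Q = [1, 3] / [2, 5] / [4]
  Insert 3 (step 6): P = [1, 3] / [4, 9] / [5] / [7];  Q = [1, 3] / [2, 5] / [4] / [6]
  Insert 6 (step 7): P = [1, 3, 6] / [4, 9] / [5] / [7];  Q = [1, 3, 7] / [2, 5] / [4] / [6]
  Insert 2 (step 8): P = [1, 2, 6] / [3, 9] / [4] / [5] / [7];  Q = [1, 3, 7] / [2, 5] / [4] / [6] / [8]
  Insert 8 (step 9): P = [1, 2, 6, 8] / [3, 9] / [4] / [5] / [7];  Q = [1, 3, 7, 9] / [2, 5] / [4] / [6] / [8]
Final shape: (4, 2, 1, 1, 1).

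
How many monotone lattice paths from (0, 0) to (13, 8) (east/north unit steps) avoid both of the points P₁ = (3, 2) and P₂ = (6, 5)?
Number of paths = 91970

Inclusion–exclusion. Total paths: C(21, 13) = 203490. Through P₁: C(5, 3)·C(16, 10) = 80080. Through P₂: C(11, 6)·C(10, 7) = 55440. Since P₁ is strictly southwest of P₂, a monotone path through both must visit P₁ then P₂; paths through both = C(5, 3)·C(6, 3)·C(10, 7) = 24000. Avoid both = 203490 − 80080 − 55440 + 24000 = 91970.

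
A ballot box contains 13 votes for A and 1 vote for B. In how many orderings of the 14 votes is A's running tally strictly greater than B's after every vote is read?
Strict-lead orderings = 12

Total orderings of the 14 votes with 13 for A: C(14, 13) = 14. By the Bertrand ballot formula (Cycle Lemma / reflection principle), the number of orderings in which A is strictly ahead of B throughout is (p − q)/(p + q) · C(p + q, p) = (13 − 1)/(13 + 1) · 14 = 12.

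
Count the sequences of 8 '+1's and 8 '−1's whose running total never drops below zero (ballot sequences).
C_8 = 1430

These ballot sequences are counted by the Catalan number C_n = (1/(n + 1)) · C(2n, n). For n = 8: C_8 = (1/9) · C(16, 8) = 12870/9 = 1430.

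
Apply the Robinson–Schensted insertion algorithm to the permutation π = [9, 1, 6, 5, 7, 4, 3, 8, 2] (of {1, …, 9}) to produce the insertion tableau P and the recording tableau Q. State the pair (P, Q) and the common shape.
P = [1, 2, 7, 8] / [3] / [4] / [5] / [6] / [9];  Q = [1, 3, 5, 8] / [2] / [4] / [6] / [7] / [9];  common shape = (4, 1, 1, 1, 1, 1)

Row-insert the values π_1, π_2, … into P one at a time, bumping the leftmost entry strictly greater than the inserted value down to the next row. The recording tableau Q records, in position (i, j), the step at which that cell was added to P.
  Insert 9 (step 1): P = [9];  Q = [1]
  Insert 1 (step 2): P = [1] / [9];  Q = [1] / [2]
  Insert 6 (step 3): P = [1, 6] / [9];  Q = [1, 3] / [2]
  Insert 5 (step 4): P = [1, 5] / [6] / [9];  Q = [1, 3] / [2] / [4]
  Insert 7 (step 5): P = [1, 5, 7] / [6] / [9];  Q = [1, 3, 5] / [2] / [4]
  Insert 4 (step 6): P = [1, 4, 7] / [5] / [6] / [9];  Q = [1, 3, 5] / [2] / [4] / [6]
  Insert 3 (step 7): P = [1, 3, 7] / [4] / [5] / [6] / [9];  Q = [1, 3, 5] / [2] / [4] / [6] / [7]
  Insert 8 (step 8): P = [1, 3, 7, 8] / [4] / [5] / [6] / [9];  Q = [1, 3, 5, 8] / [2] / [4] / [6] / [7]
  Insert 2 (step 9): P = [1, 2, 7, 8] / [3] / [4] / [5] / [6] / [9];  Q = [1, 3, 5, 8] / [2] / [4] / [6] / [7] / [9]
Final shape: (4, 1, 1, 1, 1, 1).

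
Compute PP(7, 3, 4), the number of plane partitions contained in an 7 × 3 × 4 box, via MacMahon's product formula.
PP(7, 3, 4) = 1557270

Evaluate the triple product over i = 1..7, j = 1..3, k = 1..4. The factors are (2/1) · (3/2) · (4/3) · (5/4) · (3/2) · (4/3) · (5/4) · (6/5) · … (84 factors total). The numerators and denominators telescope so the product is an integer; carrying out the multiplication exactly gives PP(7, 3, 4) = 1557270.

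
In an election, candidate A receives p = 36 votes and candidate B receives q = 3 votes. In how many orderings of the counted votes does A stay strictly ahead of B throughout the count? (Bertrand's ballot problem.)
Strict-lead orderings = 7733

Total orderings of the 39 votes with 36 for A: C(39, 36) = 9139. By the Bertrand ballot formula (Cycle Lemma / reflection principle), the number of orderings in which A is strictly ahead of B throughout is (p − q)/(p + q) · C(p + q, p) = (36 − 3)/(36 + 3) · 9139 = 7733.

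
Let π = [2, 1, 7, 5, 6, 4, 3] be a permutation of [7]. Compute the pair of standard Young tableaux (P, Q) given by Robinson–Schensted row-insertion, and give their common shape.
P = [1, 3, 6] / [2, 4] / [5] / [7];  Q = [1, 3, 5] / [2, 4] / [6] / [7];  common shape = (3, 2, 1, 1)

Row-insert the values π_1, π_2, … into P one at a time, bumping the leftmost entry strictly greater than the inserted value down to the next row. The recording tableau Q records, in position (i, j), the step at which that cell was added to P.
  Insert 2 (step 1): P = [2];  Q = [1]
  Insert 1 (step 2): P = [1] / [2];  Q = [1] / [2]
  Insert 7 (step 3): P = [1, 7] / [2];  Q = [1, 3] / [2]
  Insert 5 (step 4): P = [1, 5] / [2, 7];  Q = [1, 3] / [2, 4]
  Insert 6 (step 5): P = [1, 5, 6] / [2, 7];  Q = [1, 3, 5] / [2, 4]
  Insert 4 (step 6): P = [1, 4, 6] / [2, 5] / [7];  Q = [1, 3, 5] / [2, 4] / [6]
  Insert 3 (step 7): P = [1, 3, 6] / [2, 4] / [5] / [7];  Q = [1, 3, 5] / [2, 4] / [6] / [7]
Final shape: (3, 2, 1, 1).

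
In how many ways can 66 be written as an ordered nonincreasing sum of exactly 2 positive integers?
p(66, 2 parts) = 33

Partitions of n into exactly k parts are in bijection with partitions of n − k into at most k parts (subtract 1 from each part). So p(66, exactly 2) = p(64, parts ≤ 2). Computing via the recurrence p(m, j) = p(m, j−1) + p(m−j, j) gives 33.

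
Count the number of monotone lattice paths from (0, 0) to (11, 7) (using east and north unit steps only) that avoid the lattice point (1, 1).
Number of paths = 15808

Total paths from (0, 0) to (11, 7): C(18, 11) = 31824. Paths through (1, 1): (paths (0, 0) → (1, 1)) × (paths (1, 1) → (11, 7)) = C(2, 1) · C(16, 10) = 2 · 8008 = 16016. Avoidance count = 31824 − 16016 = 15808.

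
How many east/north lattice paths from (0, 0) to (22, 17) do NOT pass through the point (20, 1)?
Number of paths = 51021114597

Total paths from (0, 0) to (22, 17): C(39, 22) = 51021117810. Paths through (20, 1): (paths (0, 0) → (20, 1)) × (paths (20, 1) → (22, 17)) = C(21, 20) · C(18, 2) = 21 · 153 = 3213. Avoidance count = 51021117810 − 3213 = 51021114597.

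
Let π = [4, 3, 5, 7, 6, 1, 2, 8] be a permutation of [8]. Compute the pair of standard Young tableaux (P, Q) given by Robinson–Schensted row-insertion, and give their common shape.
P = [1, 2, 6, 8] / [3, 5] / [4, 7];  Q = [1, 3, 4, 8] / [2, 5] / [6, 7];  common shape = (4, 2, 2)

Row-insert the values π_1, π_2, … into P one at a time, bumping the leftmost entry strictly greater than the inserted value down to the next row. The recording tableau Q records, in position (i, j), the step at which that cell was added to P.
  Insert 4 (step 1): P = [4];  Q = [1]
  Insert 3 (step 2): P = [3] / [4];  Q = [1] / [2]
  Insert 5 (step 3): P = [3, 5] / [4];  Q = [1, 3] / [2]
  Insert 7 (step 4): P = [3, 5, 7] / [4];  Q = [1, 3, 4] / [2]
  Insert 6 (step 5): P = [3, 5, 6] / [4, 7];  Q = [1, 3, 4] / [2, 5]
  Insert 1 (step 6): P = [1, 5, 6] / [3, 7] / [4];  Q = [1, 3, 4] / [2, 5] / [6]
  Insert 2 (step 7): P = [1, 2, 6] / [3, 5] / [4, 7];  Q = [1, 3, 4] / [2, 5] / [6, 7]
  Insert 8 (step 8): P = [1, 2, 6, 8] / [3, 5] / [4, 7];  Q = [1, 3, 4, 8] / [2, 5] / [6, 7]
Final shape: (4, 2, 2).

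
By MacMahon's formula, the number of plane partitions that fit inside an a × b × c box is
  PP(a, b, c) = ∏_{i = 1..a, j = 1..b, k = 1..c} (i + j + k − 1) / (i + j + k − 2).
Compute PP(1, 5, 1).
PP(1, 5, 1) = 6

Evaluate the triple product over i = 1..1, j = 1..5, k = 1..1. The factors are (2/1) · (3/2) · (4/3) · (5/4) · (6/5). The numerators and denominators telescope so the product is an integer; carrying out the multiplication exactly gives PP(1, 5, 1) = 6.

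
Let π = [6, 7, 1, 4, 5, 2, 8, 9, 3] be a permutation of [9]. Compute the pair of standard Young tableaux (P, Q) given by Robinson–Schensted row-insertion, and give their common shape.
P = [1, 2, 3, 8, 9] / [4, 5] / [6, 7];  Q = [1, 2, 5, 7, 8] / [3, 4] / [6, 9];  common shape = (5, 2, 2)

Row-insert the values π_1, π_2, … into P one at a time, bumping the leftmost entry strictly greater than the inserted value down to the next row. The recording tableau Q records, in position (i, j), the step at which that cell was added to P.
  Insert 6 (step 1): P = [6];  Q = [1]
  Insert 7 (step 2): P = [6, 7];  Q = [1, 2]
  Insert 1 (step 3): P = [1, 7] / [6];  Q = [1, 2] / [3]
  Insert 4 (step 4): P = [1, 4] / [6, 7];  Q = [1, 2] / [3, 4]
  Insert 5 (step 5): P = [1, 4, 5] / [6, 7];  Q = [1, 2, 5] / [3, 4]
  Insert 2 (step 6): P = [1, 2, 5] / [4, 7] / [6];  Q = [1, 2, 5] / [3, 4] / [6]
  Insert 8 (step 7): P = [1, 2, 5, 8] / [4, 7] / [6];  Q = [1, 2, 5, 7] / [3, 4] / [6]
  Insert 9 (step 8): P = [1, 2, 5, 8, 9] / [4, 7] / [6];  Q = [1, 2, 5, 7, 8] / [3, 4] / [6]
  Insert 3 (step 9): P = [1, 2, 3, 8, 9] / [4, 5] / [6, 7];  Q = [1, 2, 5, 7, 8] / [3, 4] / [6, 9]
Final shape: (5, 2, 2).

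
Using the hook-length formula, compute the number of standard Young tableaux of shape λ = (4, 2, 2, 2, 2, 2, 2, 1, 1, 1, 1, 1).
# SYT of shape (4, 2, 2, 2, 2, 2, 2, 1, 1, 1, 1, 1) = 3292016

Hook-length formula: f^λ = n! / Π hook(c), product over all cells c of the Young diagram. For λ = (4, 2, 2, 2, 2, 2, 2, 1, 1, 1, 1, 1), n = 21 boxes. Hook lengths by row (left-to-right, top-to-bottom): [15, 9, 2, 1]; [12, 6]; [11, 5]; [10, 4]; [9, 3]; [8, 2]; [7, 1]; [5]; [4]; [3]; [2]; [1]. Product of hooks = 15519651840000. So f^λ = 21! / 15519651840000 = 51090942171709440000 / 15519651840000 = 3292016.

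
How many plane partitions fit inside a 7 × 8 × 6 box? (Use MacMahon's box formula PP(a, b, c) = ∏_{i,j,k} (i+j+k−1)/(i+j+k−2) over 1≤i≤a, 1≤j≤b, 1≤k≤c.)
PP(7, 8, 6) = 19702998159210080

Evaluate the triple product over i = 1..7, j = 1..8, k = 1..6. The factors are (2/1) · (3/2) · (4/3) · (5/4) · (6/5) · (7/6) · (3/2) · (4/3) · … (336 factors total). The numerators and denominators telescope so the product is an integer; carrying out the multiplication exactly gives PP(7, 8, 6) = 19702998159210080.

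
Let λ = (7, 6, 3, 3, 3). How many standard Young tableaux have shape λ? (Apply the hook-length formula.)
# SYT of shape (7, 6, 3, 3, 3) = 724243520

Hook-length formula: f^λ = n! / Π hook(c), product over all cells c of the Young diagram. For λ = (7, 6, 3, 3, 3), n = 22 boxes. Hook lengths by row (left-to-right, top-to-bottom): [11, 10, 9, 5, 4, 3, 1]; [9, 8, 7, 3, 2, 1]; [5, 4, 3]; [4, 3, 2]; [3, 2, 1]. Product of hooks = 1551965184000. So f^λ = 22! / 1551965184000 = 1124000727777607680000 / 1551965184000 = 724243520.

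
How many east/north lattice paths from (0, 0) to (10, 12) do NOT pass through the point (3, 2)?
Number of paths = 452166

Total paths from (0, 0) to (10, 12): C(22, 10) = 646646. Paths through (3, 2): (paths (0, 0) → (3, 2)) × (paths (3, 2) → (10, 12)) = C(5, 3) · C(17, 7) = 10 · 19448 = 194480. Avoidance count = 646646 − 194480 = 452166.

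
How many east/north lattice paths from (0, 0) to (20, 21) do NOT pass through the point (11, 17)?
Number of paths = 253774898520

Total paths from (0, 0) to (20, 21): C(41, 20) = 269128937220. Paths through (11, 17): (paths (0, 0) → (11, 17)) × (paths (11, 17) → (20, 21)) = C(28, 11) · C(13, 9) = 21474180 · 715 = 15354038700. Avoidance count = 269128937220 − 15354038700 = 253774898520.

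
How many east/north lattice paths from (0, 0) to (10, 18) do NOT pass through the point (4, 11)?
Number of paths = 10780770

Total paths from (0, 0) to (10, 18): C(28, 10) = 13123110. Paths through (4, 11): (paths (0, 0) → (4, 11)) × (paths (4, 11) → (10, 18)) = C(15, 4) · C(13, 6) = 1365 · 1716 = 2342340. Avoidance count = 13123110 − 2342340 = 10780770.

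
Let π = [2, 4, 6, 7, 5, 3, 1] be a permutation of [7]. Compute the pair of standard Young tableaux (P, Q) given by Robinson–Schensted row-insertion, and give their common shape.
P = [1, 3, 5, 7] / [2] / [4] / [6];  Q = [1, 2, 3, 4] / [5] / [6] / [7];  common shape = (4, 1, 1, 1)

Row-insert the values π_1, π_2, … into P one at a time, bumping the leftmost entry strictly greater than the inserted value down to the next row. The recording tableau Q records, in position (i, j), the step at which that cell was added to P.
  Insert 2 (step 1): P = [2];  Q = [1]
  Insert 4 (step 2): P = [2, 4];  Q = [1, 2]
  Insert 6 (step 3): P = [2, 4, 6];  Q = [1, 2, 3]
  Insert 7 (step 4): P = [2, 4, 6, 7];  Q = [1, 2, 3, 4]
  Insert 5 (step 5): P = [2, 4, 5, 7] / [6];  Q = [1, 2, 3, 4] / [5]
  Insert 3 (step 6): P = [2, 3, 5, 7] / [4] / [6];  Q = [1, 2, 3, 4] / [5] / [6]
  Insert 1 (step 7): P = [1, 3, 5, 7] / [2] / [4] / [6];  Q = [1, 2, 3, 4] / [5] / [6] / [7]
Final shape: (4, 1, 1, 1).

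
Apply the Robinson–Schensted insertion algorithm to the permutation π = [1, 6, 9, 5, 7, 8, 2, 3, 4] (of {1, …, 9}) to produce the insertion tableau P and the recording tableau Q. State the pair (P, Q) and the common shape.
P = [1, 2, 3, 4] / [5, 7, 8] / [6, 9];  Q = [1, 2, 3, 6] / [4, 5, 9] / [7, 8];  common shape = (4, 3, 2)

Row-insert the values π_1, π_2, … into P one at a time, bumping the leftmost entry strictly greater than the inserted value down to the next row. The recording tableau Q records, in position (i, j), the step at which that cell was added to P.
  Insert 1 (step 1): P = [1];  Q = [1]
  Insert 6 (step 2): P = [1, 6];  Q = [1, 2]
  Insert 9 (step 3): P = [1, 6, 9];  Q = [1, 2, 3]
  Insert 5 (step 4): P = [1, 5, 9] / [6];  Q = [1, 2, 3] / [4]
  Insert 7 (step 5): P = [1, 5, 7] / [6, 9];  Q = [1, 2, 3] / [4, 5]
  Insert 8 (step 6): P = [1, 5, 7, 8] / [6, 9];  Q = [1, 2, 3, 6] / [4, 5]
  Insert 2 (step 7): P = [1, 2, 7, 8] / [5, 9] / [6];  Q = [1, 2, 3, 6] / [4, 5] / [7]
  Insert 3 (step 8): P = [1, 2, 3, 8] / [5, 7] / [6, 9];  Q = [1, 2, 3, 6] / [4, 5] / [7, 8]
  Insert 4 (step 9): P = [1, 2, 3, 4] / [5, 7, 8] / [6, 9];  Q = [1, 2, 3, 6] / [4, 5, 9] / [7, 8]
Final shape: (4, 3, 2).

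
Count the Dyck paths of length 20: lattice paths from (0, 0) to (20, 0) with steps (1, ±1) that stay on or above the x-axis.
C_10 = 16796

These Dyck paths are counted by the Catalan number C_n = (1/(n + 1)) · C(2n, n). For n = 10: C_10 = (1/11) · C(20, 10) = 184756/11 = 16796.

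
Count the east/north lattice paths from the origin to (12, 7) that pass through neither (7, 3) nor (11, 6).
Number of paths = 18916

Inclusion–exclusion. Total paths: C(19, 12) = 50388. Through P₁: C(10, 7)·C(9, 5) = 15120. Through P₂: C(17, 11)·C(2, 1) = 24752. Since P₁ is strictly southwest of P₂, a monotone path through both must visit P₁ then P₂; paths through both = C(10, 7)·C(7, 4)·C(2, 1) = 8400. Avoid both = 50388 − 15120 − 24752 + 8400 = 18916.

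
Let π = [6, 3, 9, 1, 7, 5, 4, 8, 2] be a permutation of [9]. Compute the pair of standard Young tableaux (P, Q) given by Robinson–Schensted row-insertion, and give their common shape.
P = [1, 2, 8] / [3, 4] / [5, 7] / [6] / [9];  Q = [1, 3, 8] / [2, 5] / [4, 6] / [7] / [9];  common shape = (3, 2, 2, 1, 1)

Row-insert the values π_1, π_2, … into P one at a time, bumping the leftmost entry strictly greater than the inserted value down to the next row. The recording tableau Q records, in position (i, j), the step at which that cell was added to P.
  Insert 6 (step 1): P = [6];  Q = [1]
  Insert 3 (step 2): P = [3] / [6];  Q = [1] / [2]
  Insert 9 (step 3): P = [3, 9] / [6];  Q = [1, 3] / [2]
  Insert 1 (step 4): P = [1, 9] / [3] / [6];  Q = [1, 3] / [2] / [4]
  Insert 7 (step 5): P = [1, 7] / [3, 9] / [6];  Q = [1, 3] / [2, 5] / [4]
  Insert 5 (step 6): P = [1, 5] / [3, 7] / [6, 9];  Q = [1, 3] / [2, 5] / [4, 6]
  Insert 4 (step 7): P = [1, 4] / [3, 5] / [6, 7] / [9];  Q = [1, 3] / [2, 5] / [4, 6] / [7]
  Insert 8 (step 8): P = [1, 4, 8] / [3, 5] / [6, 7] / [9];  Q = [1, 3, 8] / [2, 5] / [4, 6] / [7]
  Insert 2 (step 9): P = [1, 2, 8] / [3, 4] / [5, 7] / [6] / [9];  Q = [1, 3, 8] / [2, 5] / [4, 6] / [7] / [9]
Final shape: (3, 2, 2, 1, 1).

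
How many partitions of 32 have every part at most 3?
p(32, parts ≤ 3) = 102

Use the recurrence p(n, m) = p(n, m−1) + p(n−m, m): either the largest part is < m (count p(n, m−1)) or the largest part is exactly m (remove one copy of m, count p(n−m, m)). With p(0, ·) = 1 this gives p(32, parts ≤ 3) = 102. (By conjugating Young diagrams, this also counts partitions of 32 into at most 3 parts.)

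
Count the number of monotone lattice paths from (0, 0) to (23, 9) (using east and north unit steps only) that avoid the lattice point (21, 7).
Number of paths = 20944560

Total paths from (0, 0) to (23, 9): C(32, 23) = 28048800. Paths through (21, 7): (paths (0, 0) → (21, 7)) × (paths (21, 7) → (23, 9)) = C(28, 21) · C(4, 2) = 1184040 · 6 = 7104240. Avoidance count = 28048800 − 7104240 = 20944560.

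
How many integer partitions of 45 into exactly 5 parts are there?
p(45, 5 parts) = 1747

Partitions of n into exactly k parts are in bijection with partitions of n − k into at most k parts (subtract 1 from each part). So p(45, exactly 5) = p(40, parts ≤ 5). Computing via the recurrence p(m, j) = p(m, j−1) + p(m−j, j) gives 1747.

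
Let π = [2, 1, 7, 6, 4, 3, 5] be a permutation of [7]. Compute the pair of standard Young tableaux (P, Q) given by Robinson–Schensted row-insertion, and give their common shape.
P = [1, 3, 5] / [2, 4] / [6] / [7];  Q = [1, 3, 7] / [2, 4] / [5] / [6];  common shape = (3, 2, 1, 1)

Row-insert the values π_1, π_2, … into P one at a time, bumping the leftmost entry strictly greater than the inserted value down to the next row. The recording tableau Q records, in position (i, j), the step at which that cell was added to P.
  Insert 2 (step 1): P = [2];  Q = [1]
  Insert 1 (step 2): P = [1] / [2];  Q = [1] / [2]
  Insert 7 (step 3): P = [1, 7] / [2];  Q = [1, 3] / [2]
  Insert 6 (step 4): P = [1, 6] / [2, 7];  Q = [1, 3] / [2, 4]
  Insert 4 (step 5): P = [1, 4] / [2, 6] / [7];  Q = [1, 3] / [2, 4] / [5]
  Insert 3 (step 6): P = [1, 3] / [2, 4] / [6] / [7];  Q = [1, 3] / [2, 4] / [5] / [6]
  Insert 5 (step 7): P = [1, 3, 5] / [2, 4] / [6] / [7];  Q = [1, 3, 7] / [2, 4] / [5] / [6]
Final shape: (3, 2, 1, 1).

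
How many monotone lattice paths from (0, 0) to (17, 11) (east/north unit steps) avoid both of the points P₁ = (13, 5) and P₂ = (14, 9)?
Number of paths = 11931400

Inclusion–exclusion. Total paths: C(28, 17) = 21474180. Through P₁: C(18, 13)·C(10, 4) = 1799280. Through P₂: C(23, 14)·C(5, 3) = 8171900. Since P₁ is strictly southwest of P₂, a monotone path through both must visit P₁ then P₂; paths through both = C(18, 13)·C(5, 1)·C(5, 3) = 428400. Avoid both = 21474180 − 1799280 − 8171900 + 428400 = 11931400.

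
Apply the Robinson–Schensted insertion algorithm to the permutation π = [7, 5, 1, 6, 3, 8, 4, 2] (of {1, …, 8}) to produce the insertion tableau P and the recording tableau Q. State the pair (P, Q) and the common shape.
P = [1, 2, 4] / [3, 6, 8] / [5] / [7];  Q = [1, 4, 6] / [2, 5, 7] / [3] / [8];  common shape = (3, 3, 1, 1)

Row-insert the values π_1, π_2, … into P one at a time, bumping the leftmost entry strictly greater than the inserted value down to the next row. The recording tableau Q records, in position (i, j), the step at which that cell was added to P.
  Insert 7 (step 1): P = [7];  Q = [1]
  Insert 5 (step 2): P = [5] / [7];  Q = [1] / [2]
  Insert 1 (step 3): P = [1] / [5] / [7];  Q = [1] / [2] / [3]
  Insert 6 (step 4): P = [1, 6] / [5] / [7];  Q = [1, 4] / [2] / [3]
  Insert 3 (step 5): P = [1, 3] / [5, 6] / [7];  Q = [1, 4] / [2, 5] / [3]
  Insert 8 (step 6): P = [1, 3, 8] / [5, 6] / [7];  Q = [1, 4, 6] / [2, 5] / [3]
  Insert 4 (step 7): P = [1, 3, 4] / [5, 6, 8] / [7];  Q = [1, 4, 6] / [2, 5, 7] / [3]
  Insert 2 (step 8): P = [1, 2, 4] / [3, 6, 8] / [5] / [7];  Q = [1, 4, 6] / [2, 5, 7] / [3] / [8]
Final shape: (3, 3, 1, 1).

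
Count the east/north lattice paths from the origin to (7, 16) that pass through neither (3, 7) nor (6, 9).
Number of paths = 128917

Inclusion–exclusion. Total paths: C(23, 7) = 245157. Through P₁: C(10, 3)·C(13, 4) = 85800. Through P₂: C(15, 6)·C(8, 1) = 40040. Since P₁ is strictly southwest of P₂, a monotone path through both must visit P₁ then P₂; paths through both = C(10, 3)·C(5, 3)·C(8, 1) = 9600. Avoid both = 245157 − 85800 − 40040 + 9600 = 128917.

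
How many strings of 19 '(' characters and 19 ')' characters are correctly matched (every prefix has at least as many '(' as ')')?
C_19 = 1767263190

These balanced parentheses are counted by the Catalan number C_n = (1/(n + 1)) · C(2n, n). For n = 19: C_19 = (1/20) · C(38, 19) = 35345263800/20 = 1767263190.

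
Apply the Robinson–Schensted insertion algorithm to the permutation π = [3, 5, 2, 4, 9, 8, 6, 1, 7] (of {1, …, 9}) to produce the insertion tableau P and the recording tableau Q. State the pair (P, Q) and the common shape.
P = [1, 4, 6, 7] / [2, 5, 8] / [3] / [9];  Q = [1, 2, 5, 9] / [3, 4, 6] / [7] / [8];  common shape = (4, 3, 1, 1)

Row-insert the values π_1, π_2, … into P one at a time, bumping the leftmost entry strictly greater than the inserted value down to the next row. The recording tableau Q records, in position (i, j), the step at which that cell was added to P.
  Insert 3 (step 1): P = [3];  Q = [1]
  Insert 5 (step 2): P = [3, 5];  Q = [1, 2]
  Insert 2 (step 3): P = [2, 5] / [3];  Q = [1, 2] / [3]
  Insert 4 (step 4): P = [2, 4] / [3, 5];  Q = [1, 2] / [3, 4]
  Insert 9 (step 5): P = [2, 4, 9] / [3, 5];  Q = [1, 2, 5] / [3, 4]
  Insert 8 (step 6): P = [2, 4, 8] / [3, 5, 9];  Q = [1, 2, 5] / [3, 4, 6]
  Insert 6 (step 7): P = [2, 4, 6] / [3, 5, 8] / [9];  Q = [1, 2, 5] / [3, 4, 6] / [7]
  Insert 1 (step 8): P = [1, 4, 6] / [2, 5, 8] / [3] / [9];  Q = [1, 2, 5] / [3, 4, 6] / [7] / [8]
  Insert 7 (step 9): P = [1, 4, 6, 7] / [2, 5, 8] / [3] / [9];  Q = [1, 2, 5, 9] / [3, 4, 6] / [7] / [8]
Final shape: (4, 3, 1, 1).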